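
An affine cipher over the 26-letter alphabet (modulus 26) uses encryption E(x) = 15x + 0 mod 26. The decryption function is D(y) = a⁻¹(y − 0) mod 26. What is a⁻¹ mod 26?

Extended Euclidean algorithm:
26 = 1·15 + 11
15 = 1·11 + 4
11 = 2·4 + 3
4 = 1·3 + 1
3 = 3·1 + 0
Since gcd(15, 26) = 1, back-substitute to write 1 as a combination:
1 = 4 − 3
1 = −11 + 3·4
1 = 3·15 − 4·11
1 = −4·26 + 7·15
So 15·7 ≡ 1 (mod 26).

7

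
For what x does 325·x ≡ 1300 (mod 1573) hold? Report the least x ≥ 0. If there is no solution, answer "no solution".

4

First find gcd(325, 1573):
1573 = 4×325 + 273
325 = 1×273 + 52
273 = 5×52 + 13
52 = 4×13 + 0
gcd = 13 and 13 | 1300, so solutions exist. Divide through by 13: 25x ≡ 100 (mod 121).
Now find 25⁻¹ mod 121:
121 = 4·25 + 21
25 = 1·21 + 4
21 = 5·4 + 1
4 = 4·1 + 0
Back-substitute:
1 = 21 − 5·4
1 = −5·25 + 6·21
1 = 6·121 − 29·25
So 25·(-29) ≡ 1 (mod 121), i.e. 25⁻¹ ≡ 92.
Then x ≡ 92·100 ≡ 4 (mod 121); the smallest non-negative solution is x = 4.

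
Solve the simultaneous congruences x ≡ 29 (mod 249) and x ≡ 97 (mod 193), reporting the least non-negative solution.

Write x = 29 + 249·k. Then 249·k ≡ 97 − 29 ≡ 68 (mod 193).
Need 249⁻¹ mod 193. Extended Euclid on (193, 56):
193 = 3×56 + 25
56 = 2×25 + 6
25 = 4×6 + 1
6 = 6×1 + 0
Back-substitute:
1 = 25 − 4·6
1 = −4·56 + 9·25
1 = 9·193 − 31·56
249⁻¹ ≡ 162 (mod 193), so k ≡ 162·68 ≡ 15 (mod 193).
x = 29 + 249·15 = 3764.

3764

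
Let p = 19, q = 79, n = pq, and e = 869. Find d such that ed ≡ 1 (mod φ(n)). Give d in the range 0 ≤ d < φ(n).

φ(n) = (p−1)(q−1) = 18·78 = 1404.
Need d with 869·d ≡ 1 (mod 1404). Apply the extended Euclidean algorithm:
1404 = 1·869 + 535
869 = 1·535 + 334
535 = 1·334 + 201
334 = 1·201 + 133
201 = 1·133 + 68
133 = 1·68 + 65
68 = 1·65 + 3
65 = 21·3 + 2
3 = 1·2 + 1
2 = 2·1 + 0
Back-substitute:
1 = 3 − 2
1 = −65 + 22·3
1 = 22·68 − 23·65
1 = −23·133 + 45·68
1 = 45·201 − 68·133
1 = −68·334 + 113·201
1 = 113·535 − 181·334
1 = −181·869 + 294·535
1 = 294·1404 − 475·869
So 869·(-475) ≡ 1 (mod 1404), hence d ≡ -475 ≡ 929 (mod 1404).

929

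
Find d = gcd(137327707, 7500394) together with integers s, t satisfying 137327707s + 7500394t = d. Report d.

Euclidean algorithm:
137327707 = 18·7500394 + 2320615
7500394 = 3·2320615 + 538549
2320615 = 4·538549 + 166419
538549 = 3·166419 + 39292
166419 = 4·39292 + 9251
39292 = 4·9251 + 2288
9251 = 4·2288 + 99
2288 = 23·99 + 11
99 = 9·11 + 0
gcd(137327707, 7500394) = 11.
Back-substituting:
11 = 2288 − 23·99
11 = −23·9251 + 93·2288
11 = 93·39292 − 395·9251
11 = −395·166419 + 1673·39292
11 = 1673·538549 − 5414·166419
11 = −5414·2320615 + 23329·538549
11 = 23329·7500394 − 75401·2320615
11 = −75401·137327707 + 1380547·7500394
So 11 = (-75401)·137327707 + (1380547)·7500394.

11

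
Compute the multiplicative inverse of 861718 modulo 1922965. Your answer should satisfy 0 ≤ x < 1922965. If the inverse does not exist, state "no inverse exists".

no inverse exists

Euclidean algorithm on 1922965, 861718:
1922965 = 2×861718 + 199529
861718 = 4×199529 + 63602
199529 = 3×63602 + 8723
63602 = 7×8723 + 2541
8723 = 3×2541 + 1100
2541 = 2×1100 + 341
1100 = 3×341 + 77
341 = 4×77 + 33
77 = 2×33 + 11
33 = 3×11 + 0
gcd(861718, 1922965) = 11 ≠ 1, so 861718 has no multiplicative inverse modulo 1922965.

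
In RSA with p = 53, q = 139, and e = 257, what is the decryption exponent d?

2513

φ(n) = (p−1)(q−1) = 52·138 = 7176.
Need d with 257·d ≡ 1 (mod 7176). Apply the extended Euclidean algorithm:
7176 = 27*257 + 237
257 = 1*237 + 20
237 = 11*20 + 17
20 = 1*17 + 3
17 = 5*3 + 2
3 = 1*2 + 1
2 = 2*1 + 0
Back-substitute:
1 = 3 − 2
1 = −17 + 6·3
1 = 6·20 − 7·17
1 = −7·237 + 83·20
1 = 83·257 − 90·237
1 = −90·7176 + 2513·257
So 257·2513 ≡ 1 (mod 7176), hence d = 2513.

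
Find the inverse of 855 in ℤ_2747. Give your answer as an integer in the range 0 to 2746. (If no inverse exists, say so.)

649

Run Euclid on (2747, 855):
2747 = 3*855 + 182
855 = 4*182 + 127
182 = 1*127 + 55
127 = 2*55 + 17
55 = 3*17 + 4
17 = 4*4 + 1
4 = 4*1 + 0
Since gcd(855, 2747) = 1, back-substitute to write 1 as a combination:
1 = 17 − 4·4
1 = −4·55 + 13·17
1 = 13·127 − 30·55
1 = −30·182 + 43·127
1 = 43·855 − 202·182
1 = −202·2747 + 649·855
So 855·649 ≡ 1 (mod 2747).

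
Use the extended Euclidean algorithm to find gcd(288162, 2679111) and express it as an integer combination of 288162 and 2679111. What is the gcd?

Euclidean algorithm:
2679111 = 9*288162 + 85653
288162 = 3*85653 + 31203
85653 = 2*31203 + 23247
31203 = 1*23247 + 7956
23247 = 2*7956 + 7335
7956 = 1*7335 + 621
7335 = 11*621 + 504
621 = 1*504 + 117
504 = 4*117 + 36
117 = 3*36 + 9
36 = 4*9 + 0
gcd(288162, 2679111) = 9.
Back-substituting:
9 = 117 − 3·36
9 = −3·504 + 13·117
9 = 13·621 − 16·504
9 = −16·7335 + 189·621
9 = 189·7956 − 205·7335
9 = −205·23247 + 599·7956
9 = 599·31203 − 804·23247
9 = −804·85653 + 2207·31203
9 = 2207·288162 − 7425·85653
9 = −7425·2679111 + 69032·288162
So 9 = (-7425)·2679111 + (69032)·288162.

9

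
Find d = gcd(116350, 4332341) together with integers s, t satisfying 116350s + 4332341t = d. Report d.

Repeated division:
4332341 = 37×116350 + 27391
116350 = 4×27391 + 6786
27391 = 4×6786 + 247
6786 = 27×247 + 117
247 = 2×117 + 13
117 = 9×13 + 0
gcd(116350, 4332341) = 13.
Express as a combination:
13 = 247 − 2·117
13 = −2·6786 + 55·247
13 = 55·27391 − 222·6786
13 = −222·116350 + 943·27391
13 = 943·4332341 − 35113·116350
So 13 = (943)·4332341 + (-35113)·116350.

13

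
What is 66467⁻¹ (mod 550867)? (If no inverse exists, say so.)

Run Euclid on (550867, 66467):
550867 = 8·66467 + 19131
66467 = 3·19131 + 9074
19131 = 2·9074 + 983
9074 = 9·983 + 227
983 = 4·227 + 75
227 = 3·75 + 2
75 = 37·2 + 1
2 = 2·1 + 0
Since gcd(66467, 550867) = 1, back-substitute to write 1 as a combination:
1 = 75 − 37·2
1 = −37·227 + 112·75
1 = 112·983 − 485·227
1 = −485·9074 + 4477·983
1 = 4477·19131 − 9439·9074
1 = −9439·66467 + 32794·19131
1 = 32794·550867 − 271791·66467
Thus 66467·(-271791) ≡ 1 (mod 550867); reducing, -271791 mod 550867 = 279076.

279076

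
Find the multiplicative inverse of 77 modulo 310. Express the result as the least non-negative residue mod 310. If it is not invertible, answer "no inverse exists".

Run Euclid on (310, 77):
310 = 4×77 + 2
77 = 38×2 + 1
2 = 2×1 + 0
gcd = 1, so the inverse exists. Back-substitute:
1 = 77 − 38·2
1 = −38·310 + 153·77
So 77·153 ≡ 1 (mod 310).

153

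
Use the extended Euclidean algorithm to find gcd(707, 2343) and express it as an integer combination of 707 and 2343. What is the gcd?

1

Apply Euclid's algorithm to 2343 and 707:
2343 = 3*707 + 222
707 = 3*222 + 41
222 = 5*41 + 17
41 = 2*17 + 7
17 = 2*7 + 3
7 = 2*3 + 1
3 = 3*1 + 0
gcd(707, 2343) = 1.
Working backward:
1 = 7 − 2·3
1 = −2·17 + 5·7
1 = 5·41 − 12·17
1 = −12·222 + 65·41
1 = 65·707 − 207·222
1 = −207·2343 + 686·707
So 1 = (-207)·2343 + (686)·707.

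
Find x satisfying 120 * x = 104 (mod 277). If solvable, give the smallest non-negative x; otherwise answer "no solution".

204

First find gcd(120, 277):
277 = 2*120 + 37
120 = 3*37 + 9
37 = 4*9 + 1
9 = 9*1 + 0
gcd = 1, so a unique solution mod 277 exists.
Back-substitute for the Bézout coefficients:
1 = 37 − 4·9
1 = −4·120 + 13·37
1 = 13·277 − 30·120
So 120·(-30) ≡ 1 (mod 277), giving 120⁻¹ ≡ 247.
x ≡ 120⁻¹·104 ≡ 247·104 ≡ 204 (mod 277).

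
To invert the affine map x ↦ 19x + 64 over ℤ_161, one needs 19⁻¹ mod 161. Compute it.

gcd(161, 19) by repeated division:
161 = 8*19 + 9
19 = 2*9 + 1
9 = 9*1 + 0
Since gcd(19, 161) = 1, back-substitute to write 1 as a combination:
1 = 19 − 2·9
1 = −2·161 + 17·19
So 19·17 ≡ 1 (mod 161).

17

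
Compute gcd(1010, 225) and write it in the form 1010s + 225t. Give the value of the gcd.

Apply Euclid's algorithm to 1010 and 225:
1010 = 4×225 + 110
225 = 2×110 + 5
110 = 22×5 + 0
gcd(1010, 225) = 5.
Express as a combination:
5 = 225 − 2·110
5 = −2·1010 + 9·225
So 5 = (-2)·1010 + (9)·225.

5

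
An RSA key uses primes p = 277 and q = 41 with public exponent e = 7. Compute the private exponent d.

φ(n) = (p−1)(q−1) = 276·40 = 11040.
Need d with 7·d ≡ 1 (mod 11040). Apply the extended Euclidean algorithm:
11040 = 1577×7 + 1
7 = 7×1 + 0
Back-substitute:
1 = 11040 − 1577·7
So 7·(-1577) ≡ 1 (mod 11040), hence d ≡ -1577 ≡ 9463 (mod 11040).

9463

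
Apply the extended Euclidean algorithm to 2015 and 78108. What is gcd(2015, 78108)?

1

Repeated division:
78108 = 38·2015 + 1538
2015 = 1·1538 + 477
1538 = 3·477 + 107
477 = 4·107 + 49
107 = 2·49 + 9
49 = 5·9 + 4
9 = 2·4 + 1
4 = 4·1 + 0
gcd(2015, 78108) = 1.
Express as a combination:
1 = 9 − 2·4
1 = −2·49 + 11·9
1 = 11·107 − 24·49
1 = −24·477 + 107·107
1 = 107·1538 − 345·477
1 = −345·2015 + 452·1538
1 = 452·78108 − 17521·2015
So 1 = (452)·78108 + (-17521)·2015.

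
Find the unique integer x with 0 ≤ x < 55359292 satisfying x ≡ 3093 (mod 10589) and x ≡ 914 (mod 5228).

Write x = 3093 + 10589·k. Then 10589·k ≡ 914 − 3093 ≡ 3049 (mod 5228).
Need 10589⁻¹ mod 5228. Extended Euclid on (5228, 133):
5228 = 39*133 + 41
133 = 3*41 + 10
41 = 4*10 + 1
10 = 10*1 + 0
Back-substitute:
1 = 41 − 4·10
1 = −4·133 + 13·41
1 = 13·5228 − 511·133
10589⁻¹ ≡ 4717 (mod 5228), so k ≡ 4717·3049 ≡ 5133 (mod 5228).
x = 3093 + 10589·5133 = 54356430.

54356430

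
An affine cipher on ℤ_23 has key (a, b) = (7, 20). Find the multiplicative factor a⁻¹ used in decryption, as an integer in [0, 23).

Extended Euclidean algorithm:
23 = 3×7 + 2
7 = 3×2 + 1
2 = 2×1 + 0
Since gcd(7, 23) = 1, back-substitute to write 1 as a combination:
1 = 7 − 3·2
1 = −3·23 + 10·7
So 7·10 ≡ 1 (mod 23).

10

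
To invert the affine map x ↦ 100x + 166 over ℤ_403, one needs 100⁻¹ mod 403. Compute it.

133

Run Euclid on (403, 100):
403 = 4*100 + 3
100 = 33*3 + 1
3 = 3*1 + 0
gcd = 1, so the inverse exists. Back-substitute:
1 = 100 − 33·3
1 = −33·403 + 133·100
So 100·133 ≡ 1 (mod 403).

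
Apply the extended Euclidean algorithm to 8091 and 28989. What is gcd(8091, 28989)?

9

Euclidean algorithm:
28989 = 3×8091 + 4716
8091 = 1×4716 + 3375
4716 = 1×3375 + 1341
3375 = 2×1341 + 693
1341 = 1×693 + 648
693 = 1×648 + 45
648 = 14×45 + 18
45 = 2×18 + 9
18 = 2×9 + 0
gcd(8091, 28989) = 9.
Express as a combination:
9 = 45 − 2·18
9 = −2·648 + 29·45
9 = 29·693 − 31·648
9 = −31·1341 + 60·693
9 = 60·3375 − 151·1341
9 = −151·4716 + 211·3375
9 = 211·8091 − 362·4716
9 = −362·28989 + 1297·8091
So 9 = (-362)·28989 + (1297)·8091.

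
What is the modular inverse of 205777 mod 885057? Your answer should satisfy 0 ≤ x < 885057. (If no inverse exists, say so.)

266050

Apply the Euclidean algorithm to 885057 and 205777:
885057 = 4×205777 + 61949
205777 = 3×61949 + 19930
61949 = 3×19930 + 2159
19930 = 9×2159 + 499
2159 = 4×499 + 163
499 = 3×163 + 10
163 = 16×10 + 3
10 = 3×3 + 1
3 = 3×1 + 0
Since gcd(205777, 885057) = 1, back-substitute to write 1 as a combination:
1 = 10 − 3·3
1 = −3·163 + 49·10
1 = 49·499 − 150·163
1 = −150·2159 + 649·499
1 = 649·19930 − 5991·2159
1 = −5991·61949 + 18622·19930
1 = 18622·205777 − 61857·61949
1 = −61857·885057 + 266050·205777
So 205777·266050 ≡ 1 (mod 885057).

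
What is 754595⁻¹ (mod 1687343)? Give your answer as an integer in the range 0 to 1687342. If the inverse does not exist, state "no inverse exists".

Run Euclid on (1687343, 754595):
1687343 = 2·754595 + 178153
754595 = 4·178153 + 41983
178153 = 4·41983 + 10221
41983 = 4·10221 + 1099
10221 = 9·1099 + 330
1099 = 3·330 + 109
330 = 3·109 + 3
109 = 36·3 + 1
3 = 3·1 + 0
The gcd is 1. Working backward:
1 = 109 − 36·3
1 = −36·330 + 109·109
1 = 109·1099 − 363·330
1 = −363·10221 + 3376·1099
1 = 3376·41983 − 13867·10221
1 = −13867·178153 + 58844·41983
1 = 58844·754595 − 249243·178153
1 = −249243·1687343 + 557330·754595
So 754595·557330 ≡ 1 (mod 1687343).

557330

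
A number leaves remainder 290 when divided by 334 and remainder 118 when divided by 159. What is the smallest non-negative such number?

9976

Write x = 290 + 334·k. Then 334·k ≡ 118 − 290 ≡ 146 (mod 159).
Need 334⁻¹ mod 159. Extended Euclid on (159, 16):
159 = 9*16 + 15
16 = 1*15 + 1
15 = 15*1 + 0
Back-substitute:
1 = 16 − 15
1 = −159 + 10·16
334⁻¹ ≡ 10 (mod 159), so k ≡ 10·146 ≡ 29 (mod 159).
x = 290 + 334·29 = 9976.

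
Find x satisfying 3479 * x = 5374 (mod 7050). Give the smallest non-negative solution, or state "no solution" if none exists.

First find gcd(3479, 7050):
7050 = 2*3479 + 92
3479 = 37*92 + 75
92 = 1*75 + 17
75 = 4*17 + 7
17 = 2*7 + 3
7 = 2*3 + 1
3 = 3*1 + 0
gcd = 1, so a unique solution mod 7050 exists.
Back-substitute for the Bézout coefficients:
1 = 7 − 2·3
1 = −2·17 + 5·7
1 = 5·75 − 22·17
1 = −22·92 + 27·75
1 = 27·3479 − 1021·92
1 = −1021·7050 + 2069·3479
So 3479·(2069) ≡ 1 (mod 7050), giving 3479⁻¹ ≡ 2069.
x ≡ 3479⁻¹·5374 ≡ 2069·5374 ≡ 956 (mod 7050).

956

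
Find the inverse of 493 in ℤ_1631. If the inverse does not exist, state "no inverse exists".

Extended Euclidean algorithm:
1631 = 3·493 + 152
493 = 3·152 + 37
152 = 4·37 + 4
37 = 9·4 + 1
4 = 4·1 + 0
The gcd is 1. Working backward:
1 = 37 − 9·4
1 = −9·152 + 37·37
1 = 37·493 − 120·152
1 = −120·1631 + 397·493
So 493·397 ≡ 1 (mod 1631).

397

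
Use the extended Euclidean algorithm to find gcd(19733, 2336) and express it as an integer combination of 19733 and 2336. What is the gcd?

1

Repeated division:
19733 = 8*2336 + 1045
2336 = 2*1045 + 246
1045 = 4*246 + 61
246 = 4*61 + 2
61 = 30*2 + 1
2 = 2*1 + 0
gcd(19733, 2336) = 1.
Express as a combination:
1 = 61 − 30·2
1 = −30·246 + 121·61
1 = 121·1045 − 514·246
1 = −514·2336 + 1149·1045
1 = 1149·19733 − 9706·2336
So 1 = (1149)·19733 + (-9706)·2336.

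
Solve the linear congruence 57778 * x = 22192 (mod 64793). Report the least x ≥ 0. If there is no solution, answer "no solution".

First find gcd(57778, 64793):
64793 = 1×57778 + 7015
57778 = 8×7015 + 1658
7015 = 4×1658 + 383
1658 = 4×383 + 126
383 = 3×126 + 5
126 = 25×5 + 1
5 = 5×1 + 0
gcd = 1, so a unique solution mod 64793 exists.
Back-substitute for the Bézout coefficients:
1 = 126 − 25·5
1 = −25·383 + 76·126
1 = 76·1658 − 329·383
1 = −329·7015 + 1392·1658
1 = 1392·57778 − 11465·7015
1 = −11465·64793 + 12857·57778
So 57778·(12857) ≡ 1 (mod 64793), giving 57778⁻¹ ≡ 12857.
x ≡ 57778⁻¹·22192 ≡ 12857·22192 ≡ 38965 (mod 64793).

38965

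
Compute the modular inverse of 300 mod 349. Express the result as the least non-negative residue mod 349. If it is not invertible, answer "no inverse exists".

292

Run Euclid on (349, 300):
349 = 1·300 + 49
300 = 6·49 + 6
49 = 8·6 + 1
6 = 6·1 + 0
Since gcd(300, 349) = 1, back-substitute to write 1 as a combination:
1 = 49 − 8·6
1 = −8·300 + 49·49
1 = 49·349 − 57·300
Thus 300·(-57) ≡ 1 (mod 349); reducing, -57 mod 349 = 292.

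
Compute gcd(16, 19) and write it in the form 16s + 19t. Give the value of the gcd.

Repeated division:
19 = 1×16 + 3
16 = 5×3 + 1
3 = 3×1 + 0
gcd(16, 19) = 1.
Express as a combination:
1 = 16 − 5·3
1 = −5·19 + 6·16
So 1 = (-5)·19 + (6)·16.

1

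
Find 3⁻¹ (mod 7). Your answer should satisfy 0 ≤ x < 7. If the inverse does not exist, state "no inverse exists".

5

Apply the Euclidean algorithm to 7 and 3:
7 = 2·3 + 1
3 = 3·1 + 0
Since gcd(3, 7) = 1, back-substitute to write 1 as a combination:
1 = 7 − 2·3
So 3·(-2) ≡ 1 (mod 7), and -2 ≡ 5 (mod 7).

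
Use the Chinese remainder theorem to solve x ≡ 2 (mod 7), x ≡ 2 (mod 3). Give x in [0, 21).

Write x = 2 + 7·k. Then 7·k ≡ 2 − 2 ≡ 0 (mod 3).
Need 7⁻¹ mod 3. Extended Euclid on (3, 1):
3 = 3·1 + 0
7⁻¹ ≡ 1 (mod 3), so k ≡ 1·0 ≡ 0 (mod 3).
x = 2 + 7·0 = 2.

2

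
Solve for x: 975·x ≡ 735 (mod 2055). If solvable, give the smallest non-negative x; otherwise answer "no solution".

123

First find gcd(975, 2055):
2055 = 2*975 + 105
975 = 9*105 + 30
105 = 3*30 + 15
30 = 2*15 + 0
gcd = 15 and 15 | 735, so solutions exist. Divide through by 15: 65x ≡ 49 (mod 137).
Now find 65⁻¹ mod 137:
137 = 2×65 + 7
65 = 9×7 + 2
7 = 3×2 + 1
2 = 2×1 + 0
Back-substitute:
1 = 7 − 3·2
1 = −3·65 + 28·7
1 = 28·137 − 59·65
So 65·(-59) ≡ 1 (mod 137), i.e. 65⁻¹ ≡ 78.
Then x ≡ 78·49 ≡ 123 (mod 137); the smallest non-negative solution is x = 123.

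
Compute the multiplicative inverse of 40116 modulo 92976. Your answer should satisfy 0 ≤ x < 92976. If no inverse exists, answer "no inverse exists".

Compute gcd(40116, 92976):
92976 = 2*40116 + 12744
40116 = 3*12744 + 1884
12744 = 6*1884 + 1440
1884 = 1*1440 + 444
1440 = 3*444 + 108
444 = 4*108 + 12
108 = 9*12 + 0
gcd(40116, 92976) = 12 ≠ 1, so 40116 has no multiplicative inverse modulo 92976.

no inverse exists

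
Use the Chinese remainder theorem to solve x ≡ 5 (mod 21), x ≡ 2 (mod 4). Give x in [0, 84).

26

Write x = 5 + 21·k. Then 21·k ≡ 2 − 5 ≡ 1 (mod 4).
Need 21⁻¹ mod 4. Extended Euclid on (4, 1):
4 = 4×1 + 0
21⁻¹ ≡ 1 (mod 4), so k ≡ 1·1 ≡ 1 (mod 4).
x = 5 + 21·1 = 26.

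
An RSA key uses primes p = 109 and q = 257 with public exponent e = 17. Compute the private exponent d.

22769

φ(n) = (p−1)(q−1) = 108·256 = 27648.
Need d with 17·d ≡ 1 (mod 27648). Apply the extended Euclidean algorithm:
27648 = 1626·17 + 6
17 = 2·6 + 5
6 = 1·5 + 1
5 = 5·1 + 0
Back-substitute:
1 = 6 − 5
1 = −17 + 3·6
1 = 3·27648 − 4879·17
So 17·(-4879) ≡ 1 (mod 27648), hence d ≡ -4879 ≡ 22769 (mod 27648).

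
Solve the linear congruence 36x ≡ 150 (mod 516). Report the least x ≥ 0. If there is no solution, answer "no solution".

gcd(36, 516):
516 = 14*36 + 12
36 = 3*12 + 0
gcd = 12, but 12 ∤ 150, so the congruence has no solution.

no solution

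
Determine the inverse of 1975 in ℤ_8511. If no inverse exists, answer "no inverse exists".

gcd(8511, 1975) by repeated division:
8511 = 4·1975 + 611
1975 = 3·611 + 142
611 = 4·142 + 43
142 = 3·43 + 13
43 = 3·13 + 4
13 = 3·4 + 1
4 = 4·1 + 0
gcd = 1, so the inverse exists. Back-substitute:
1 = 13 − 3·4
1 = −3·43 + 10·13
1 = 10·142 − 33·43
1 = −33·611 + 142·142
1 = 142·1975 − 459·611
1 = −459·8511 + 1978·1975
So 1975·1978 ≡ 1 (mod 8511).

1978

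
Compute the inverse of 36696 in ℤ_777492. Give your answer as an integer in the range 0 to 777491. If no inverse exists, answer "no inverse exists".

no inverse exists

Compute gcd(36696, 777492):
777492 = 21·36696 + 6876
36696 = 5·6876 + 2316
6876 = 2·2316 + 2244
2316 = 1·2244 + 72
2244 = 31·72 + 12
72 = 6·12 + 0
Since gcd = 12 > 1, 36696 is not a unit mod 777492.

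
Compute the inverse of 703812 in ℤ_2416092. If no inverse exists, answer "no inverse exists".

no inverse exists

Euclidean algorithm on 2416092, 703812:
2416092 = 3·703812 + 304656
703812 = 2·304656 + 94500
304656 = 3·94500 + 21156
94500 = 4·21156 + 9876
21156 = 2·9876 + 1404
9876 = 7·1404 + 48
1404 = 29·48 + 12
48 = 4·12 + 0
gcd(703812, 2416092) = 12 ≠ 1, so 703812 has no multiplicative inverse modulo 2416092.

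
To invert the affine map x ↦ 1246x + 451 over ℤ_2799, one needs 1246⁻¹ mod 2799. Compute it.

2644

Extended Euclidean algorithm:
2799 = 2*1246 + 307
1246 = 4*307 + 18
307 = 17*18 + 1
18 = 18*1 + 0
Since gcd(1246, 2799) = 1, back-substitute to write 1 as a combination:
1 = 307 − 17·18
1 = −17·1246 + 69·307
1 = 69·2799 − 155·1246
Thus 1246·(-155) ≡ 1 (mod 2799); reducing, -155 mod 2799 = 2644.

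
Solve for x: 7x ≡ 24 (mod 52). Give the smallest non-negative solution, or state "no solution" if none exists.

First find gcd(7, 52):
52 = 7*7 + 3
7 = 2*3 + 1
3 = 3*1 + 0
gcd = 1, so a unique solution mod 52 exists.
Back-substitute for the Bézout coefficients:
1 = 7 − 2·3
1 = −2·52 + 15·7
So 7·(15) ≡ 1 (mod 52), giving 7⁻¹ ≡ 15.
x ≡ 7⁻¹·24 ≡ 15·24 ≡ 48 (mod 52).

48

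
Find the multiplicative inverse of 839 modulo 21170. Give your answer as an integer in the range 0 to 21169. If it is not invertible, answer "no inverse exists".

Apply the Euclidean algorithm to 21170 and 839:
21170 = 25*839 + 195
839 = 4*195 + 59
195 = 3*59 + 18
59 = 3*18 + 5
18 = 3*5 + 3
5 = 1*3 + 2
3 = 1*2 + 1
2 = 2*1 + 0
Since gcd(839, 21170) = 1, back-substitute to write 1 as a combination:
1 = 3 − 2
1 = −5 + 2·3
1 = 2·18 − 7·5
1 = −7·59 + 23·18
1 = 23·195 − 76·59
1 = −76·839 + 327·195
1 = 327·21170 − 8251·839
Hence 839⁻¹ ≡ -8251 ≡ 12919 (mod 21170).

12919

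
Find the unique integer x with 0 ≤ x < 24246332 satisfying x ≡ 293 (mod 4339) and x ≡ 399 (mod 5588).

Write x = 293 + 4339·k. Then 4339·k ≡ 399 − 293 ≡ 106 (mod 5588).
Need 4339⁻¹ mod 5588. Extended Euclid on (5588, 4339):
5588 = 1×4339 + 1249
4339 = 3×1249 + 592
1249 = 2×592 + 65
592 = 9×65 + 7
65 = 9×7 + 2
7 = 3×2 + 1
2 = 2×1 + 0
Back-substitute:
1 = 7 − 3·2
1 = −3·65 + 28·7
1 = 28·592 − 255·65
1 = −255·1249 + 538·592
1 = 538·4339 − 1869·1249
1 = −1869·5588 + 2407·4339
4339⁻¹ ≡ 2407 (mod 5588), so k ≡ 2407·106 ≡ 3682 (mod 5588).
x = 293 + 4339·3682 = 15976491.

15976491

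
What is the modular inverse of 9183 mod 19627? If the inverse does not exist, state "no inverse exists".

Extended Euclidean algorithm:
19627 = 2*9183 + 1261
9183 = 7*1261 + 356
1261 = 3*356 + 193
356 = 1*193 + 163
193 = 1*163 + 30
163 = 5*30 + 13
30 = 2*13 + 4
13 = 3*4 + 1
4 = 4*1 + 0
gcd = 1, so the inverse exists. Back-substitute:
1 = 13 − 3·4
1 = −3·30 + 7·13
1 = 7·163 − 38·30
1 = −38·193 + 45·163
1 = 45·356 − 83·193
1 = −83·1261 + 294·356
1 = 294·9183 − 2141·1261
1 = −2141·19627 + 4576·9183
So 9183·4576 ≡ 1 (mod 19627).

4576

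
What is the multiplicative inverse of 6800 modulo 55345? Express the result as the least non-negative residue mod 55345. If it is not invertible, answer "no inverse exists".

Compute gcd(6800, 55345):
55345 = 8*6800 + 945
6800 = 7*945 + 185
945 = 5*185 + 20
185 = 9*20 + 5
20 = 4*5 + 0
The gcd is 5, not 1, hence no inverse exists.

no inverse exists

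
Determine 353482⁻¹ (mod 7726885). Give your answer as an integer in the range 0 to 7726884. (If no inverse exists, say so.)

5253828

Extended Euclidean algorithm:
7726885 = 21·353482 + 303763
353482 = 1·303763 + 49719
303763 = 6·49719 + 5449
49719 = 9·5449 + 678
5449 = 8·678 + 25
678 = 27·25 + 3
25 = 8·3 + 1
3 = 3·1 + 0
gcd = 1, so the inverse exists. Back-substitute:
1 = 25 − 8·3
1 = −8·678 + 217·25
1 = 217·5449 − 1744·678
1 = −1744·49719 + 15913·5449
1 = 15913·303763 − 97222·49719
1 = −97222·353482 + 113135·303763
1 = 113135·7726885 − 2473057·353482
Hence 353482⁻¹ ≡ -2473057 ≡ 5253828 (mod 7726885).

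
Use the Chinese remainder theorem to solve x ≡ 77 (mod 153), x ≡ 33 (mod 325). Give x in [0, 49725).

34808

Write x = 77 + 153·k. Then 153·k ≡ 33 − 77 ≡ 281 (mod 325).
Need 153⁻¹ mod 325. Extended Euclid on (325, 153):
325 = 2·153 + 19
153 = 8·19 + 1
19 = 19·1 + 0
Back-substitute:
1 = 153 − 8·19
1 = −8·325 + 17·153
153⁻¹ ≡ 17 (mod 325), so k ≡ 17·281 ≡ 227 (mod 325).
x = 77 + 153·227 = 34808.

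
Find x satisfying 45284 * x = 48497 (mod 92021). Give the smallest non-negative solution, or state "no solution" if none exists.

9623

First find gcd(45284, 92021):
92021 = 2×45284 + 1453
45284 = 31×1453 + 241
1453 = 6×241 + 7
241 = 34×7 + 3
7 = 2×3 + 1
3 = 3×1 + 0
gcd = 1, so a unique solution mod 92021 exists.
Back-substitute for the Bézout coefficients:
1 = 7 − 2·3
1 = −2·241 + 69·7
1 = 69·1453 − 416·241
1 = −416·45284 + 12965·1453
1 = 12965·92021 − 26346·45284
So 45284·(-26346) ≡ 1 (mod 92021), giving 45284⁻¹ ≡ 65675.
x ≡ 45284⁻¹·48497 ≡ 65675·48497 ≡ 9623 (mod 92021).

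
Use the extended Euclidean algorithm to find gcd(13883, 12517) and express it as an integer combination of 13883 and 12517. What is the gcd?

Apply Euclid's algorithm to 13883 and 12517:
13883 = 1·12517 + 1366
12517 = 9·1366 + 223
1366 = 6·223 + 28
223 = 7·28 + 27
28 = 1·27 + 1
27 = 27·1 + 0
gcd(13883, 12517) = 1.
Working backward:
1 = 28 − 27
1 = −223 + 8·28
1 = 8·1366 − 49·223
1 = −49·12517 + 449·1366
1 = 449·13883 − 498·12517
So 1 = (449)·13883 + (-498)·12517.

1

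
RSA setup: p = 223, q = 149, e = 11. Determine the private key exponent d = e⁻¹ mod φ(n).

2987

φ(n) = (p−1)(q−1) = 222·148 = 32856.
Need d with 11·d ≡ 1 (mod 32856). Apply the extended Euclidean algorithm:
32856 = 2986×11 + 10
11 = 1×10 + 1
10 = 10×1 + 0
Back-substitute:
1 = 11 − 10
1 = −32856 + 2987·11
So 11·2987 ≡ 1 (mod 32856), hence d = 2987.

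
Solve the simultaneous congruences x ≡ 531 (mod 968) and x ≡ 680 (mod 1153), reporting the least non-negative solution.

409995

Write x = 531 + 968·k. Then 968·k ≡ 680 − 531 ≡ 149 (mod 1153).
Need 968⁻¹ mod 1153. Extended Euclid on (1153, 968):
1153 = 1×968 + 185
968 = 5×185 + 43
185 = 4×43 + 13
43 = 3×13 + 4
13 = 3×4 + 1
4 = 4×1 + 0
Back-substitute:
1 = 13 − 3·4
1 = −3·43 + 10·13
1 = 10·185 − 43·43
1 = −43·968 + 225·185
1 = 225·1153 − 268·968
968⁻¹ ≡ 885 (mod 1153), so k ≡ 885·149 ≡ 423 (mod 1153).
x = 531 + 968·423 = 409995.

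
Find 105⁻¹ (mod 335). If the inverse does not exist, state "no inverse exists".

no inverse exists

Compute gcd(105, 335):
335 = 3×105 + 20
105 = 5×20 + 5
20 = 4×5 + 0
gcd(105, 335) = 5 ≠ 1, so 105 has no multiplicative inverse modulo 335.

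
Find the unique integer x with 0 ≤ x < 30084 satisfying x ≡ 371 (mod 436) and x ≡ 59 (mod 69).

16067

Write x = 371 + 436·k. Then 436·k ≡ 59 − 371 ≡ 33 (mod 69).
Need 436⁻¹ mod 69. Extended Euclid on (69, 22):
69 = 3*22 + 3
22 = 7*3 + 1
3 = 3*1 + 0
Back-substitute:
1 = 22 − 7·3
1 = −7·69 + 22·22
436⁻¹ ≡ 22 (mod 69), so k ≡ 22·33 ≡ 36 (mod 69).
x = 371 + 436·36 = 16067.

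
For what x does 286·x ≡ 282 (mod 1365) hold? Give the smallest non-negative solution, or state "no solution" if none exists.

gcd(286, 1365):
1365 = 4*286 + 221
286 = 1*221 + 65
221 = 3*65 + 26
65 = 2*26 + 13
26 = 2*13 + 0
gcd = 13, but 13 ∤ 282, so the congruence has no solution.

no solution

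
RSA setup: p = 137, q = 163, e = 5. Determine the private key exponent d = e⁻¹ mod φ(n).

φ(n) = (p−1)(q−1) = 136·162 = 22032.
Need d with 5·d ≡ 1 (mod 22032). Apply the extended Euclidean algorithm:
22032 = 4406*5 + 2
5 = 2*2 + 1
2 = 2*1 + 0
Back-substitute:
1 = 5 − 2·2
1 = −2·22032 + 8813·5
So 5·8813 ≡ 1 (mod 22032), hence d = 8813.

8813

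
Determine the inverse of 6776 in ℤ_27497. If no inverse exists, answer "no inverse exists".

21130

Run Euclid on (27497, 6776):
27497 = 4×6776 + 393
6776 = 17×393 + 95
393 = 4×95 + 13
95 = 7×13 + 4
13 = 3×4 + 1
4 = 4×1 + 0
gcd = 1, so the inverse exists. Back-substitute:
1 = 13 − 3·4
1 = −3·95 + 22·13
1 = 22·393 − 91·95
1 = −91·6776 + 1569·393
1 = 1569·27497 − 6367·6776
Thus 6776·(-6367) ≡ 1 (mod 27497); reducing, -6367 mod 27497 = 21130.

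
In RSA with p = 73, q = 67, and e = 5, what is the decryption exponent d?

φ(n) = (p−1)(q−1) = 72·66 = 4752.
Need d with 5·d ≡ 1 (mod 4752). Apply the extended Euclidean algorithm:
4752 = 950·5 + 2
5 = 2·2 + 1
2 = 2·1 + 0
Back-substitute:
1 = 5 − 2·2
1 = −2·4752 + 1901·5
So 5·1901 ≡ 1 (mod 4752), hence d = 1901.

1901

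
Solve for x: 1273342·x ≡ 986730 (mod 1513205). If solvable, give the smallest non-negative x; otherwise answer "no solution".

1297875

First find gcd(1273342, 1513205):
1513205 = 1·1273342 + 239863
1273342 = 5·239863 + 74027
239863 = 3·74027 + 17782
74027 = 4·17782 + 2899
17782 = 6·2899 + 388
2899 = 7·388 + 183
388 = 2·183 + 22
183 = 8·22 + 7
22 = 3·7 + 1
7 = 7·1 + 0
gcd = 1, so a unique solution mod 1513205 exists.
Back-substitute for the Bézout coefficients:
1 = 22 − 3·7
1 = −3·183 + 25·22
1 = 25·388 − 53·183
1 = −53·2899 + 396·388
1 = 396·17782 − 2429·2899
1 = −2429·74027 + 10112·17782
1 = 10112·239863 − 32765·74027
1 = −32765·1273342 + 173937·239863
1 = 173937·1513205 − 206702·1273342
So 1273342·(-206702) ≡ 1 (mod 1513205), giving 1273342⁻¹ ≡ 1306503.
x ≡ 1273342⁻¹·986730 ≡ 1306503·986730 ≡ 1297875 (mod 1513205).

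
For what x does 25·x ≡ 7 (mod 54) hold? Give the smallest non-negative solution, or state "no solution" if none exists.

First find gcd(25, 54):
54 = 2×25 + 4
25 = 6×4 + 1
4 = 4×1 + 0
gcd = 1, so a unique solution mod 54 exists.
Back-substitute for the Bézout coefficients:
1 = 25 − 6·4
1 = −6·54 + 13·25
So 25·(13) ≡ 1 (mod 54), giving 25⁻¹ ≡ 13.
x ≡ 25⁻¹·7 ≡ 13·7 ≡ 37 (mod 54).

37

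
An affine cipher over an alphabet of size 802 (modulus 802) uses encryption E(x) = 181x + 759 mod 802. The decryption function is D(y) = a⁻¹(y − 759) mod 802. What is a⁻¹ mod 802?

Extended Euclidean algorithm:
802 = 4×181 + 78
181 = 2×78 + 25
78 = 3×25 + 3
25 = 8×3 + 1
3 = 3×1 + 0
The gcd is 1. Working backward:
1 = 25 − 8·3
1 = −8·78 + 25·25
1 = 25·181 − 58·78
1 = −58·802 + 257·181
So 181·257 ≡ 1 (mod 802).

257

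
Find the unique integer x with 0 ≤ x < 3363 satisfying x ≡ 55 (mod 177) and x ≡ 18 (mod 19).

2887

Write x = 55 + 177·k. Then 177·k ≡ 18 − 55 ≡ 1 (mod 19).
Need 177⁻¹ mod 19. Extended Euclid on (19, 6):
19 = 3*6 + 1
6 = 6*1 + 0
Back-substitute:
1 = 19 − 3·6
177⁻¹ ≡ 16 (mod 19), so k ≡ 16·1 ≡ 16 (mod 19).
x = 55 + 177·16 = 2887.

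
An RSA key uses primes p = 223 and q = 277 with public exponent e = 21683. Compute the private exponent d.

φ(n) = (p−1)(q−1) = 222·276 = 61272.
Need d with 21683·d ≡ 1 (mod 61272). Apply the extended Euclidean algorithm:
61272 = 2·21683 + 17906
21683 = 1·17906 + 3777
17906 = 4·3777 + 2798
3777 = 1·2798 + 979
2798 = 2·979 + 840
979 = 1·840 + 139
840 = 6·139 + 6
139 = 23·6 + 1
6 = 6·1 + 0
Back-substitute:
1 = 139 − 23·6
1 = −23·840 + 139·139
1 = 139·979 − 162·840
1 = −162·2798 + 463·979
1 = 463·3777 − 625·2798
1 = −625·17906 + 2963·3777
1 = 2963·21683 − 3588·17906
1 = −3588·61272 + 10139·21683
So 21683·10139 ≡ 1 (mod 61272), hence d = 10139.

10139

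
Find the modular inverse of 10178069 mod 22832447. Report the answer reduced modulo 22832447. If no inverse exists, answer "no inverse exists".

no inverse exists

Compute gcd(10178069, 22832447):
22832447 = 2*10178069 + 2476309
10178069 = 4*2476309 + 272833
2476309 = 9*272833 + 20812
272833 = 13*20812 + 2277
20812 = 9*2277 + 319
2277 = 7*319 + 44
319 = 7*44 + 11
44 = 4*11 + 0
The gcd is 11, not 1, hence no inverse exists.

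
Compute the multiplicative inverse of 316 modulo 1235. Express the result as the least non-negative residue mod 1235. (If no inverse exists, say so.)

Apply the Euclidean algorithm to 1235 and 316:
1235 = 3·316 + 287
316 = 1·287 + 29
287 = 9·29 + 26
29 = 1·26 + 3
26 = 8·3 + 2
3 = 1·2 + 1
2 = 2·1 + 0
gcd = 1, so the inverse exists. Back-substitute:
1 = 3 − 2
1 = −26 + 9·3
1 = 9·29 − 10·26
1 = −10·287 + 99·29
1 = 99·316 − 109·287
1 = −109·1235 + 426·316
So 316·426 ≡ 1 (mod 1235).

426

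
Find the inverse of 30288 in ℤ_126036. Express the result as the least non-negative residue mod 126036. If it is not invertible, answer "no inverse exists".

Compute gcd(30288, 126036):
126036 = 4*30288 + 4884
30288 = 6*4884 + 984
4884 = 4*984 + 948
984 = 1*948 + 36
948 = 26*36 + 12
36 = 3*12 + 0
The gcd is 12, not 1, hence no inverse exists.

no inverse exists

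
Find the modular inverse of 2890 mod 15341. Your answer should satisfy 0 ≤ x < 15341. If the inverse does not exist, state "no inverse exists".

Extended Euclidean algorithm:
15341 = 5*2890 + 891
2890 = 3*891 + 217
891 = 4*217 + 23
217 = 9*23 + 10
23 = 2*10 + 3
10 = 3*3 + 1
3 = 3*1 + 0
Since gcd(2890, 15341) = 1, back-substitute to write 1 as a combination:
1 = 10 − 3·3
1 = −3·23 + 7·10
1 = 7·217 − 66·23
1 = −66·891 + 271·217
1 = 271·2890 − 879·891
1 = −879·15341 + 4666·2890
So 2890·4666 ≡ 1 (mod 15341).

4666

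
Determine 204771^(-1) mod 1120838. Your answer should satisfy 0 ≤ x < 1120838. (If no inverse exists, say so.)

337963

gcd(1120838, 204771) by repeated division:
1120838 = 5×204771 + 96983
204771 = 2×96983 + 10805
96983 = 8×10805 + 10543
10805 = 1×10543 + 262
10543 = 40×262 + 63
262 = 4×63 + 10
63 = 6×10 + 3
10 = 3×3 + 1
3 = 3×1 + 0
Since gcd(204771, 1120838) = 1, back-substitute to write 1 as a combination:
1 = 10 − 3·3
1 = −3·63 + 19·10
1 = 19·262 − 79·63
1 = −79·10543 + 3179·262
1 = 3179·10805 − 3258·10543
1 = −3258·96983 + 29243·10805
1 = 29243·204771 − 61744·96983
1 = −61744·1120838 + 337963·204771
So 204771·337963 ≡ 1 (mod 1120838).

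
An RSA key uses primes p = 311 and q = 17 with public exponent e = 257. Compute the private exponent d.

193

φ(n) = (p−1)(q−1) = 310·16 = 4960.
Need d with 257·d ≡ 1 (mod 4960). Apply the extended Euclidean algorithm:
4960 = 19*257 + 77
257 = 3*77 + 26
77 = 2*26 + 25
26 = 1*25 + 1
25 = 25*1 + 0
Back-substitute:
1 = 26 − 25
1 = −77 + 3·26
1 = 3·257 − 10·77
1 = −10·4960 + 193·257
So 257·193 ≡ 1 (mod 4960), hence d = 193.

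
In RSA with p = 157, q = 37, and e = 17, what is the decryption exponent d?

φ(n) = (p−1)(q−1) = 156·36 = 5616.
Need d with 17·d ≡ 1 (mod 5616). Apply the extended Euclidean algorithm:
5616 = 330*17 + 6
17 = 2*6 + 5
6 = 1*5 + 1
5 = 5*1 + 0
Back-substitute:
1 = 6 − 5
1 = −17 + 3·6
1 = 3·5616 − 991·17
So 17·(-991) ≡ 1 (mod 5616), hence d ≡ -991 ≡ 4625 (mod 5616).

4625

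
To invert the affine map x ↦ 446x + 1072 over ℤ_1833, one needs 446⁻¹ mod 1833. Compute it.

374

Run Euclid on (1833, 446):
1833 = 4·446 + 49
446 = 9·49 + 5
49 = 9·5 + 4
5 = 1·4 + 1
4 = 4·1 + 0
gcd = 1, so the inverse exists. Back-substitute:
1 = 5 − 4
1 = −49 + 10·5
1 = 10·446 − 91·49
1 = −91·1833 + 374·446
So 446·374 ≡ 1 (mod 1833).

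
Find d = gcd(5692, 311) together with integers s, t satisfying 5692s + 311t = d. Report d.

Euclidean algorithm:
5692 = 18×311 + 94
311 = 3×94 + 29
94 = 3×29 + 7
29 = 4×7 + 1
7 = 7×1 + 0
gcd(5692, 311) = 1.
Working backward:
1 = 29 − 4·7
1 = −4·94 + 13·29
1 = 13·311 − 43·94
1 = −43·5692 + 787·311
So 1 = (-43)·5692 + (787)·311.

1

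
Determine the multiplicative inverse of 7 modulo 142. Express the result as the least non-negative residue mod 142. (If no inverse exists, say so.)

Extended Euclidean algorithm:
142 = 20×7 + 2
7 = 3×2 + 1
2 = 2×1 + 0
Since gcd(7, 142) = 1, back-substitute to write 1 as a combination:
1 = 7 − 3·2
1 = −3·142 + 61·7
So 7·61 ≡ 1 (mod 142).

61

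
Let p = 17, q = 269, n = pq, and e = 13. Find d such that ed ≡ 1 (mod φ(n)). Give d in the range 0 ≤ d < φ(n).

φ(n) = (p−1)(q−1) = 16·268 = 4288.
Need d with 13·d ≡ 1 (mod 4288). Apply the extended Euclidean algorithm:
4288 = 329·13 + 11
13 = 1·11 + 2
11 = 5·2 + 1
2 = 2·1 + 0
Back-substitute:
1 = 11 − 5·2
1 = −5·13 + 6·11
1 = 6·4288 − 1979·13
So 13·(-1979) ≡ 1 (mod 4288), hence d ≡ -1979 ≡ 2309 (mod 4288).

2309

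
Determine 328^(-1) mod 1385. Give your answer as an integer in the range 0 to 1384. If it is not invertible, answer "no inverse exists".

Extended Euclidean algorithm:
1385 = 4*328 + 73
328 = 4*73 + 36
73 = 2*36 + 1
36 = 36*1 + 0
gcd = 1, so the inverse exists. Back-substitute:
1 = 73 − 2·36
1 = −2·328 + 9·73
1 = 9·1385 − 38·328
So 328·(-38) ≡ 1 (mod 1385), and -38 ≡ 1347 (mod 1385).

1347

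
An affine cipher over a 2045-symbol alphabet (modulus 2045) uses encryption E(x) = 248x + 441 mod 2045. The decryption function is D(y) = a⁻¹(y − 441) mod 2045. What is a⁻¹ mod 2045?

gcd(2045, 248) by repeated division:
2045 = 8×248 + 61
248 = 4×61 + 4
61 = 15×4 + 1
4 = 4×1 + 0
gcd = 1, so the inverse exists. Back-substitute:
1 = 61 − 15·4
1 = −15·248 + 61·61
1 = 61·2045 − 503·248
Thus 248·(-503) ≡ 1 (mod 2045); reducing, -503 mod 2045 = 1542.

1542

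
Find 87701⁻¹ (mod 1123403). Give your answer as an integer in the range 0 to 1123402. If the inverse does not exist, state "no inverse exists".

Apply the Euclidean algorithm to 1123403 and 87701:
1123403 = 12·87701 + 70991
87701 = 1·70991 + 16710
70991 = 4·16710 + 4151
16710 = 4·4151 + 106
4151 = 39·106 + 17
106 = 6·17 + 4
17 = 4·4 + 1
4 = 4·1 + 0
gcd = 1, so the inverse exists. Back-substitute:
1 = 17 − 4·4
1 = −4·106 + 25·17
1 = 25·4151 − 979·106
1 = −979·16710 + 3941·4151
1 = 3941·70991 − 16743·16710
1 = −16743·87701 + 20684·70991
1 = 20684·1123403 − 264951·87701
Hence 87701⁻¹ ≡ -264951 ≡ 858452 (mod 1123403).

858452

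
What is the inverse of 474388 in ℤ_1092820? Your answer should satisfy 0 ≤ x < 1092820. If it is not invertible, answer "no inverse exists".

Compute gcd(474388, 1092820):
1092820 = 2·474388 + 144044
474388 = 3·144044 + 42256
144044 = 3·42256 + 17276
42256 = 2·17276 + 7704
17276 = 2·7704 + 1868
7704 = 4·1868 + 232
1868 = 8·232 + 12
232 = 19·12 + 4
12 = 3·4 + 0
gcd(474388, 1092820) = 4 ≠ 1, so 474388 has no multiplicative inverse modulo 1092820.

no inverse exists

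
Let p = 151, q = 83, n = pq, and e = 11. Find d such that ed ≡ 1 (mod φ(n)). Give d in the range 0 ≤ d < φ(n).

5591

φ(n) = (p−1)(q−1) = 150·82 = 12300.
Need d with 11·d ≡ 1 (mod 12300). Apply the extended Euclidean algorithm:
12300 = 1118*11 + 2
11 = 5*2 + 1
2 = 2*1 + 0
Back-substitute:
1 = 11 − 5·2
1 = −5·12300 + 5591·11
So 11·5591 ≡ 1 (mod 12300), hence d = 5591.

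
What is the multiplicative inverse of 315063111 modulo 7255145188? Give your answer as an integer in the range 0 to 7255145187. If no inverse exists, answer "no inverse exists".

6910078199

gcd(7255145188, 315063111) by repeated division:
7255145188 = 23·315063111 + 8693635
315063111 = 36·8693635 + 2092251
8693635 = 4·2092251 + 324631
2092251 = 6·324631 + 144465
324631 = 2·144465 + 35701
144465 = 4·35701 + 1661
35701 = 21·1661 + 820
1661 = 2·820 + 21
820 = 39·21 + 1
21 = 21·1 + 0
gcd = 1, so the inverse exists. Back-substitute:
1 = 820 − 39·21
1 = −39·1661 + 79·820
1 = 79·35701 − 1698·1661
1 = −1698·144465 + 6871·35701
1 = 6871·324631 − 15440·144465
1 = −15440·2092251 + 99511·324631
1 = 99511·8693635 − 413484·2092251
1 = −413484·315063111 + 14984935·8693635
1 = 14984935·7255145188 − 345066989·315063111
So 315063111·(-345066989) ≡ 1 (mod 7255145188), and -345066989 ≡ 6910078199 (mod 7255145188).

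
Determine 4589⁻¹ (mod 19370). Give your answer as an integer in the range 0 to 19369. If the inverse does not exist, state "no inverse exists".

Euclidean algorithm on 19370, 4589:
19370 = 4*4589 + 1014
4589 = 4*1014 + 533
1014 = 1*533 + 481
533 = 1*481 + 52
481 = 9*52 + 13
52 = 4*13 + 0
gcd(4589, 19370) = 13 ≠ 1, so 4589 has no multiplicative inverse modulo 19370.

no inverse exists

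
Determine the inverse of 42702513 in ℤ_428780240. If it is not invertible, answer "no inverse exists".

no inverse exists

Euclidean algorithm on 428780240, 42702513:
428780240 = 10*42702513 + 1755110
42702513 = 24*1755110 + 579873
1755110 = 3*579873 + 15491
579873 = 37*15491 + 6706
15491 = 2*6706 + 2079
6706 = 3*2079 + 469
2079 = 4*469 + 203
469 = 2*203 + 63
203 = 3*63 + 14
63 = 4*14 + 7
14 = 2*7 + 0
The gcd is 7, not 1, hence no inverse exists.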